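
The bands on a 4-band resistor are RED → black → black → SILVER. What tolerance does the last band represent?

±10%

The last band, silver, is the tolerance band.
Silver corresponds to ±10%.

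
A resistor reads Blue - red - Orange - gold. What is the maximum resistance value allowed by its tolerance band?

Blue → 6 (first significant figure)
Red → 2 (second significant figure)
Orange → ×10^3 multiplier
Gold → ±5% tolerance
62 × 1000 = 62000 Ω
Maximum = 62000 × (1 + 5/100) = 65100 Ω.

65100 Ω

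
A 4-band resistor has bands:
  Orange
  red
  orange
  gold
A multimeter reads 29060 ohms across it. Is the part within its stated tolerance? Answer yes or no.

no

Orange → 3 (first significant figure)
Red → 2 (second significant figure)
Orange → ×10^3 multiplier
Gold → ±5% tolerance
32 × 1000 = 32000 Ω
Allowed range: 30400 Ω to 33600 Ω.
29060 ohms lies outside that range.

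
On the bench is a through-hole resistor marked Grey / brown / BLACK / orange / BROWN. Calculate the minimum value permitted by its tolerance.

Grey → 8 (first significant figure)
Brown → 1 (second significant figure)
Black → 0 (third significant figure)
Orange → ×10^3 multiplier
Brown → ±1% tolerance
810 × 1000 = 810000 Ω
Minimum = 810000 × (1 − 1/100) = 801900 Ω.

801900 Ω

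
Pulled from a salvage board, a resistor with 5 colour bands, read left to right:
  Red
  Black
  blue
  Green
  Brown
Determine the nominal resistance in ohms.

Red → 2 (first significant figure)
Black → 0 (second significant figure)
Blue → 6 (third significant figure)
Green → ×10^5 multiplier
206 × 100000 = 20600000 Ω

20600000 Ω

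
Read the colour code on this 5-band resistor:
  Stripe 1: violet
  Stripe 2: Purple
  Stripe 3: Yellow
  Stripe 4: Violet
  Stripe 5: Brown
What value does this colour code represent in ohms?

7740000000 Ω

Violet → 7 (first significant figure)
Violet → 7 (second significant figure)
Yellow → 4 (third significant figure)
Violet → ×10^7 multiplier
774 × 10000000 = 7740000000 Ω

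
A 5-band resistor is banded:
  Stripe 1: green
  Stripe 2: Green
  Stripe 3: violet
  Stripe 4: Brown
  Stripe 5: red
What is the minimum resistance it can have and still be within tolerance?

5458.6 Ω

Green → 5 (first significant figure)
Green → 5 (second significant figure)
Violet → 7 (third significant figure)
Brown → ×10 multiplier
Red → ±2% tolerance
557 × 10 = 5570 Ω
Minimum = 5570 × (1 − 2/100) = 5458.6 Ω.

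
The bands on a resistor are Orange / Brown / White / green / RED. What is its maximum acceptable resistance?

32538000 Ω

Orange → 3 (first significant figure)
Brown → 1 (second significant figure)
White → 9 (third significant figure)
Green → ×10^5 multiplier
Red → ±2% tolerance
319 × 100000 = 31900000 Ω
Maximum = 31900000 × (1 + 2/100) = 32538000 Ω.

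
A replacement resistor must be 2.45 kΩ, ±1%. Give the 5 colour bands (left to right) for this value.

2450 Ω = 245 × 10^1.
2 → red
4 → yellow
5 → green
Multiplier 10^1 → brown.
±1% tolerance → brown.

red, yellow, green, brown, brown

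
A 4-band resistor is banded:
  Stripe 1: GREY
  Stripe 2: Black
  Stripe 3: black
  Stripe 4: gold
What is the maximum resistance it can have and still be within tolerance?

Grey → 8 (first significant figure)
Black → 0 (second significant figure)
Black → ×1 multiplier
Gold → ±5% tolerance
80 × 1 = 80 Ω
Maximum = 80 × (1 + 5/100) = 84 Ω.

84 Ω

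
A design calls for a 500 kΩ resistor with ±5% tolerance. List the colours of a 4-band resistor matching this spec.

green, black, yellow, gold

500000 Ω = 50 × 10^4.
5 → green
0 → black
Multiplier 10^4 → yellow.
±5% tolerance → gold.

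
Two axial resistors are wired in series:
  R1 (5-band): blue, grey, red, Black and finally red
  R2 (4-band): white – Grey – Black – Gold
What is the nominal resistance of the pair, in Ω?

780 Ω

R1: blue, grey, red → 682; black ×1 → 682 Ω.
R2: white, grey → 98; black ×1 → 98 Ω.
Series: 682 + 98 = 780 Ω.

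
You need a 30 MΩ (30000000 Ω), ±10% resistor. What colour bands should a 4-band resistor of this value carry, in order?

30000000 Ω = 30 × 10^6.
3 → orange
0 → black
Multiplier 10^6 → blue.
±10% tolerance → silver.

orange, black, blue, silver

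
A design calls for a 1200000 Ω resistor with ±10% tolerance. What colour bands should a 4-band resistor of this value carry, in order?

brown, red, green, silver

1200000 Ω = 12 × 10^5.
1 → brown
2 → red
Multiplier 10^5 → green.
±10% tolerance → silver.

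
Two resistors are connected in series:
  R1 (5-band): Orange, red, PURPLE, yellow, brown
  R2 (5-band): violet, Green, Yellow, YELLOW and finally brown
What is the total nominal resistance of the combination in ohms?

10810000 Ω

R1: orange, red, violet → 327; yellow ×10^4 → 3270000 Ω.
R2: violet, green, yellow → 754; yellow ×10^4 → 7540000 Ω.
Series: 3270000 + 7540000 = 10810000 Ω.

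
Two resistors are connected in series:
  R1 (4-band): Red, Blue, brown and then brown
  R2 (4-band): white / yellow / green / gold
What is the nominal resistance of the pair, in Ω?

R1: red, blue → 26; brown ×10 → 260 Ω.
R2: white, yellow → 94; green ×10^5 → 9400000 Ω.
Series: 260 + 9400000 = 9400260 Ω.

9400260 Ω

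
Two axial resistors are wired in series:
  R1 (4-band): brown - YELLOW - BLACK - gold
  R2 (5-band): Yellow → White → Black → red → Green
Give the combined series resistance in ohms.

49014 Ω

R1: brown, yellow → 14; black ×1 → 14 Ω.
R2: yellow, white, black → 490; red ×10^2 → 49000 Ω.
Series: 14 + 49000 = 49014 Ω.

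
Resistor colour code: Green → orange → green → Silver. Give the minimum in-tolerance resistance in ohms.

Green → 5 (first significant figure)
Orange → 3 (second significant figure)
Green → ×10^5 multiplier
Silver → ±10% tolerance
53 × 100000 = 5300000 Ω
Minimum = 5300000 × (1 − 10/100) = 4770000 Ω.

4770000 Ω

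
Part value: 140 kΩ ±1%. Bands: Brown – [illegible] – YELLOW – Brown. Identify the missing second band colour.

yellow

140000 Ω = 14 × 10^4.
The second band gives digit 4 of the significand, and 4 is yellow.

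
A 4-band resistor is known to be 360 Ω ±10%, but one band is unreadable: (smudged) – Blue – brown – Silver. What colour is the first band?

360 Ω = 36 × 10^1.
The first band gives digit 3 of the significand, and 3 is orange.

orange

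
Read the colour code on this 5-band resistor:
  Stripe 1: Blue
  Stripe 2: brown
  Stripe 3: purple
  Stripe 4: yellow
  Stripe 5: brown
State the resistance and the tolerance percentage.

6170000 Ω ±1%

Blue → 6 (first significant figure)
Brown → 1 (second significant figure)
Violet → 7 (third significant figure)
Yellow → ×10^4 multiplier
Brown → ±1% tolerance
617 × 10000 = 6170000 Ω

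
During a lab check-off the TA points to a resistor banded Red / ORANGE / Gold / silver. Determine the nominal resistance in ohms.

Red → 2 (first significant figure)
Orange → 3 (second significant figure)
Gold → ×0.1 multiplier
23 × 0.1 = 2.3 Ω

2.3 Ω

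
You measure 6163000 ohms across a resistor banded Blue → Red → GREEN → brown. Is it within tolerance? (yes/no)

Blue → 6 (first significant figure)
Red → 2 (second significant figure)
Green → ×10^5 multiplier
Brown → ±1% tolerance
62 × 100000 = 6200000 Ω
Allowed range: 6138000 Ω to 6262000 Ω.
6163000 ohms lies inside that range.

yes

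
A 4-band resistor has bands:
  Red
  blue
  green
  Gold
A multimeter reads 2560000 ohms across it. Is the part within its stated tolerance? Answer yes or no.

Red → 2 (first significant figure)
Blue → 6 (second significant figure)
Green → ×10^5 multiplier
Gold → ±5% tolerance
26 × 100000 = 2600000 Ω
Allowed range: 2470000 Ω to 2730000 Ω.
2560000 ohms lies inside that range.

yes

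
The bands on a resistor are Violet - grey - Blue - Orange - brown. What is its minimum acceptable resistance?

778140 Ω

Violet → 7 (first significant figure)
Grey → 8 (second significant figure)
Blue → 6 (third significant figure)
Orange → ×10^3 multiplier
Brown → ±1% tolerance
786 × 1000 = 786000 Ω
Minimum = 786000 × (1 − 1/100) = 778140 Ω.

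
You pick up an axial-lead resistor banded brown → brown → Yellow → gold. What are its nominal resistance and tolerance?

Brown → 1 (first significant figure)
Brown → 1 (second significant figure)
Yellow → ×10^4 multiplier
Gold → ±5% tolerance
11 × 10000 = 110000 Ω

110000 Ω ±5%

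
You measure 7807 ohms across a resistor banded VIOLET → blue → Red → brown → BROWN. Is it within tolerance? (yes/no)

no

Violet → 7 (first significant figure)
Blue → 6 (second significant figure)
Red → 2 (third significant figure)
Brown → ×10 multiplier
Brown → ±1% tolerance
762 × 10 = 7620 Ω
Allowed range: 7543.8 Ω to 7696.2 Ω.
7807 ohms lies outside that range.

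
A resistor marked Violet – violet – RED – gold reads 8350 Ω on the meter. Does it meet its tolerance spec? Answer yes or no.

Violet → 7 (first significant figure)
Violet → 7 (second significant figure)
Red → ×10^2 multiplier
Gold → ±5% tolerance
77 × 100 = 7700 Ω
Allowed range: 7315 Ω to 8085 Ω.
8350 Ω lies outside that range.

no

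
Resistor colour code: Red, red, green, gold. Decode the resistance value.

2200000 Ω

Red → 2 (first significant figure)
Red → 2 (second significant figure)
Green → ×10^5 multiplier
22 × 100000 = 2200000 Ω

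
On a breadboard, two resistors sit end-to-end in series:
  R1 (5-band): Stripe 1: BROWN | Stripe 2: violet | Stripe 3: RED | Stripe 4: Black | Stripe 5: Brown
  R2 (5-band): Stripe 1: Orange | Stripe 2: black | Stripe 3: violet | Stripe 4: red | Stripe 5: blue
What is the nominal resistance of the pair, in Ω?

R1: brown, violet, red → 172; black ×1 → 172 Ω.
R2: orange, black, violet → 307; red ×10^2 → 30700 Ω.
Series: 172 + 30700 = 30872 Ω.

30872 Ω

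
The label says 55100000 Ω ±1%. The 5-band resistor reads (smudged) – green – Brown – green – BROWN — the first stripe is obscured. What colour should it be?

green

55100000 Ω = 551 × 10^5.
The first band gives digit 5 of the significand, and 5 is green.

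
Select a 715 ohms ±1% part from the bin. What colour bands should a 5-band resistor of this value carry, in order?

violet, brown, green, black, brown

715 Ω = 715 × 10^0.
7 → violet
1 → brown
5 → green
Multiplier 10^0 → black.
±1% tolerance → brown.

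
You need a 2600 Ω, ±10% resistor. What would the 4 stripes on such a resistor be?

2600 Ω = 26 × 10^2.
2 → red
6 → blue
Multiplier 10^2 → red.
±10% tolerance → silver.

red, blue, red, silver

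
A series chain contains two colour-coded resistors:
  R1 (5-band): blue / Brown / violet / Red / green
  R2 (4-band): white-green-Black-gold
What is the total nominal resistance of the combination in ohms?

61795 Ω

R1: blue, brown, violet → 617; red ×10^2 → 61700 Ω.
R2: white, green → 95; black ×1 → 95 Ω.
Series: 61700 + 95 = 61795 Ω.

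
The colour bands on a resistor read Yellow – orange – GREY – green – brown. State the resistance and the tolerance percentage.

43800000 Ω ±1%

Yellow → 4 (first significant figure)
Orange → 3 (second significant figure)
Grey → 8 (third significant figure)
Green → ×10^5 multiplier
Brown → ±1% tolerance
438 × 100000 = 43800000 Ω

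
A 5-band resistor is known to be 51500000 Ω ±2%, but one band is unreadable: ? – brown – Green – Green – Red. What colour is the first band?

green

51500000 Ω = 515 × 10^5.
The first band gives digit 5 of the significand, and 5 is green.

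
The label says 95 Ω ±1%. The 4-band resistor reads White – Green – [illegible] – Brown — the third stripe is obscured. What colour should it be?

black

95 Ω = 95 × 10^0.
The third band is the multiplier, 10^0, which is black.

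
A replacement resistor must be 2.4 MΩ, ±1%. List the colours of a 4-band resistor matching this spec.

red, yellow, green, brown

2400000 Ω = 24 × 10^5.
2 → red
4 → yellow
Multiplier 10^5 → green.
±1% tolerance → brown.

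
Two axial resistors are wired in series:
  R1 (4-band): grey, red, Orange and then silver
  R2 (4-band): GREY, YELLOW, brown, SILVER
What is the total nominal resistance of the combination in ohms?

R1: grey, red → 82; orange ×10^3 → 82000 Ω.
R2: grey, yellow → 84; brown ×10 → 840 Ω.
Series: 82000 + 840 = 82840 Ω.

82840 Ω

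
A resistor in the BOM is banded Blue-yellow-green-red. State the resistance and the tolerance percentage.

Blue → 6 (first significant figure)
Yellow → 4 (second significant figure)
Green → ×10^5 multiplier
Red → ±2% tolerance
64 × 100000 = 6400000 Ω

6400000 Ω ±2%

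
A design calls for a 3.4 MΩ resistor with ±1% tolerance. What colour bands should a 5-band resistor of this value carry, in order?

3400000 Ω = 340 × 10^4.
3 → orange
4 → yellow
0 → black
Multiplier 10^4 → yellow.
±1% tolerance → brown.

orange, yellow, black, yellow, brown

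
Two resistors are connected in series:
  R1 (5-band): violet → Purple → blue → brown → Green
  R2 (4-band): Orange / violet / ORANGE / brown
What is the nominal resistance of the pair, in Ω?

R1: violet, violet, blue → 776; brown ×10 → 7760 Ω.
R2: orange, violet → 37; orange ×10^3 → 37000 Ω.
Series: 7760 + 37000 = 44760 Ω.

44760 Ω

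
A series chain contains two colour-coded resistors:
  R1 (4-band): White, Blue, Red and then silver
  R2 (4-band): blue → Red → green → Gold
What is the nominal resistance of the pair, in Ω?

6209600 Ω

R1: white, blue → 96; red ×10^2 → 9600 Ω.
R2: blue, red → 62; green ×10^5 → 6200000 Ω.
Series: 9600 + 6200000 = 6209600 Ω.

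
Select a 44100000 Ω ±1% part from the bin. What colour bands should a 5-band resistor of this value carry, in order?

44100000 Ω = 441 × 10^5.
4 → yellow
4 → yellow
1 → brown
Multiplier 10^5 → green.
±1% tolerance → brown.

yellow, yellow, brown, green, brown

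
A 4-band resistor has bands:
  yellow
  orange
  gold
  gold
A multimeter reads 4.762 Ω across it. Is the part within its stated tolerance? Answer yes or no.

Yellow → 4 (first significant figure)
Orange → 3 (second significant figure)
Gold → ×0.1 multiplier
Gold → ±5% tolerance
43 × 0.1 = 4.3 Ω
Allowed range: 4.085 Ω to 4.515 Ω.
4.762 Ω lies outside that range.

no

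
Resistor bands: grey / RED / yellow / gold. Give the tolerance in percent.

The last band, gold, is the tolerance band.
Gold corresponds to ±5%.

±5%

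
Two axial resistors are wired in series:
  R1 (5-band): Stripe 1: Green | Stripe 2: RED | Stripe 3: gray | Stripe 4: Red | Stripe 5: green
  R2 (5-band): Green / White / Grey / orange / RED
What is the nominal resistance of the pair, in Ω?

650800 Ω

R1: green, red, grey → 528; red ×10^2 → 52800 Ω.
R2: green, white, grey → 598; orange ×10^3 → 598000 Ω.
Series: 52800 + 598000 = 650800 Ω.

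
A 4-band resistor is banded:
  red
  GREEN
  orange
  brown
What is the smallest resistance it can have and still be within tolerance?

24750 Ω

Red → 2 (first significant figure)
Green → 5 (second significant figure)
Orange → ×10^3 multiplier
Brown → ±1% tolerance
25 × 1000 = 25000 Ω
Smallest = 25000 × (1 − 1/100) = 24750 Ω.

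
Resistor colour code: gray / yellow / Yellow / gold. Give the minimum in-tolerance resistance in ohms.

Grey → 8 (first significant figure)
Yellow → 4 (second significant figure)
Yellow → ×10^4 multiplier
Gold → ±5% tolerance
84 × 10000 = 840000 Ω
Minimum = 840000 × (1 − 5/100) = 798000 Ω.

798000 Ω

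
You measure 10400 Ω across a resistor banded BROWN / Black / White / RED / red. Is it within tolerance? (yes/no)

Brown → 1 (first significant figure)
Black → 0 (second significant figure)
White → 9 (third significant figure)
Red → ×10^2 multiplier
Red → ±2% tolerance
109 × 100 = 10900 Ω
Allowed range: 10682 Ω to 11118 Ω.
10400 Ω lies outside that range.

no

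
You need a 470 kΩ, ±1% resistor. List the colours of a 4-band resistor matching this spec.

470000 Ω = 47 × 10^4.
4 → yellow
7 → violet
Multiplier 10^4 → yellow.
±1% tolerance → brown.

yellow, violet, yellow, brown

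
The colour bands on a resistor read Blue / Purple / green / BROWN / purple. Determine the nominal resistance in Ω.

6750 Ω

Blue → 6 (first significant figure)
Violet → 7 (second significant figure)
Green → 5 (third significant figure)
Brown → ×10 multiplier
675 × 10 = 6750 Ω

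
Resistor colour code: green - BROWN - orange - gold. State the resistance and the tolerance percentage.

Green → 5 (first significant figure)
Brown → 1 (second significant figure)
Orange → ×10^3 multiplier
Gold → ±5% tolerance
51 × 1000 = 51000 Ω

51000 Ω ±5%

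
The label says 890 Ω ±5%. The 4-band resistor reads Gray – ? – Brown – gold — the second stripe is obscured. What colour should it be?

890 Ω = 89 × 10^1.
The second band gives digit 9 of the significand, and 9 is white.

white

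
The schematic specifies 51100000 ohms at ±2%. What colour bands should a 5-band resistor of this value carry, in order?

green, brown, brown, green, red

51100000 Ω = 511 × 10^5.
5 → green
1 → brown
1 → brown
Multiplier 10^5 → green.
±2% tolerance → red.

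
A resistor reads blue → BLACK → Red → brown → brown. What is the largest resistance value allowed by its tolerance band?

6080.2 Ω

Blue → 6 (first significant figure)
Black → 0 (second significant figure)
Red → 2 (third significant figure)
Brown → ×10 multiplier
Brown → ±1% tolerance
602 × 10 = 6020 Ω
Largest = 6020 × (1 + 1/100) = 6080.2 Ω.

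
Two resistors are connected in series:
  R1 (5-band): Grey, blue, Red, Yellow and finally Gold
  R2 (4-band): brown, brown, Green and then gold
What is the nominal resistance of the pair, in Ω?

R1: grey, blue, red → 862; yellow ×10^4 → 8620000 Ω.
R2: brown, brown → 11; green ×10^5 → 1100000 Ω.
Series: 8620000 + 1100000 = 9720000 Ω.

9720000 Ω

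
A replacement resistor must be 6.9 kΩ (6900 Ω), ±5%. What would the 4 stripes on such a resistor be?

6900 Ω = 69 × 10^2.
6 → blue
9 → white
Multiplier 10^2 → red.
±5% tolerance → gold.

blue, white, red, gold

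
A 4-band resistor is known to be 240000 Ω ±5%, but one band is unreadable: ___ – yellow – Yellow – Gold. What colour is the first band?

240000 Ω = 24 × 10^4.
The first band gives digit 2 of the significand, and 2 is red.

red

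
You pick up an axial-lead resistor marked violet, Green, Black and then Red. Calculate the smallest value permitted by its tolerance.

73.5 Ω

Violet → 7 (first significant figure)
Green → 5 (second significant figure)
Black → ×1 multiplier
Red → ±2% tolerance
75 × 1 = 75 Ω
Smallest = 75 × (1 − 2/100) = 73.5 Ω.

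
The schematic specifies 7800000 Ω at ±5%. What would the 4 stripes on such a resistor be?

7800000 Ω = 78 × 10^5.
7 → violet
8 → grey
Multiplier 10^5 → green.
±5% tolerance → gold.

violet, grey, green, gold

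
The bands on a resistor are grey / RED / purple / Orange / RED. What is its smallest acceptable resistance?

810460 Ω

Grey → 8 (first significant figure)
Red → 2 (second significant figure)
Violet → 7 (third significant figure)
Orange → ×10^3 multiplier
Red → ±2% tolerance
827 × 1000 = 827000 Ω
Smallest = 827000 × (1 − 2/100) = 810460 Ω.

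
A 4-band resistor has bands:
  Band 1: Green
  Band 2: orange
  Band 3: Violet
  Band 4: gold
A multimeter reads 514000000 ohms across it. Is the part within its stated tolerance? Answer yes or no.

Green → 5 (first significant figure)
Orange → 3 (second significant figure)
Violet → ×10^7 multiplier
Gold → ±5% tolerance
53 × 10000000 = 530000000 Ω
Allowed range: 503500000 Ω to 556500000 Ω.
514000000 ohms lies inside that range.

yes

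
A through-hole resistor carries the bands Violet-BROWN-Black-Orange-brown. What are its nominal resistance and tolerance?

Violet → 7 (first significant figure)
Brown → 1 (second significant figure)
Black → 0 (third significant figure)
Orange → ×10^3 multiplier
Brown → ±1% tolerance
710 × 1000 = 710000 Ω

710000 Ω ±1%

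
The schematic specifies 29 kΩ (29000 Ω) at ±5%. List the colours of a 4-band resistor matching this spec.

red, white, orange, gold

29000 Ω = 29 × 10^3.
2 → red
9 → white
Multiplier 10^3 → orange.
±5% tolerance → gold.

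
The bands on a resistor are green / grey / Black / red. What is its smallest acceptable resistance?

Green → 5 (first significant figure)
Grey → 8 (second significant figure)
Black → ×1 multiplier
Red → ±2% tolerance
58 × 1 = 58 Ω
Smallest = 58 × (1 − 2/100) = 56.84 Ω.

56.84 Ω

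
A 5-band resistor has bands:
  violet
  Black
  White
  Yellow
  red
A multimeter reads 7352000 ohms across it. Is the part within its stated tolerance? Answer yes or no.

no

Violet → 7 (first significant figure)
Black → 0 (second significant figure)
White → 9 (third significant figure)
Yellow → ×10^4 multiplier
Red → ±2% tolerance
709 × 10000 = 7090000 Ω
Allowed range: 6948200 Ω to 7231800 Ω.
7352000 ohms lies outside that range.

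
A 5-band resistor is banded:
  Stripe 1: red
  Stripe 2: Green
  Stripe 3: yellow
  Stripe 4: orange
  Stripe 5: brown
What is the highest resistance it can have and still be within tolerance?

256540 Ω

Red → 2 (first significant figure)
Green → 5 (second significant figure)
Yellow → 4 (third significant figure)
Orange → ×10^3 multiplier
Brown → ±1% tolerance
254 × 1000 = 254000 Ω
Highest = 254000 × (1 + 1/100) = 256540 Ω.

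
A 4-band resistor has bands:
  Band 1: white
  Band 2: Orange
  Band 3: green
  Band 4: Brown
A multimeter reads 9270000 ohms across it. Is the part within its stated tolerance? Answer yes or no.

White → 9 (first significant figure)
Orange → 3 (second significant figure)
Green → ×10^5 multiplier
Brown → ±1% tolerance
93 × 100000 = 9300000 Ω
Allowed range: 9207000 Ω to 9393000 Ω.
9270000 ohms lies inside that range.

yes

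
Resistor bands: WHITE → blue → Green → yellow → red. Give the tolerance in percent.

The last band, red, is the tolerance band.
Red corresponds to ±2%.

±2%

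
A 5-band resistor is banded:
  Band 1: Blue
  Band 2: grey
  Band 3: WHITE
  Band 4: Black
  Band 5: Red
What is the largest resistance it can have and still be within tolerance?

Blue → 6 (first significant figure)
Grey → 8 (second significant figure)
White → 9 (third significant figure)
Black → ×1 multiplier
Red → ±2% tolerance
689 × 1 = 689 Ω
Largest = 689 × (1 + 2/100) = 702.78 Ω.

702.78 Ω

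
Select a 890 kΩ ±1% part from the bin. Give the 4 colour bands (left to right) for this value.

grey, white, yellow, brown

890000 Ω = 89 × 10^4.
8 → grey
9 → white
Multiplier 10^4 → yellow.
±1% tolerance → brown.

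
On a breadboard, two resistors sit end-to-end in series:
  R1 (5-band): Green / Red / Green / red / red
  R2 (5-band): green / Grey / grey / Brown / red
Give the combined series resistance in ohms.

58380 Ω

R1: green, red, green → 525; red ×10^2 → 52500 Ω.
R2: green, grey, grey → 588; brown ×10 → 5880 Ω.
Series: 52500 + 5880 = 58380 Ω.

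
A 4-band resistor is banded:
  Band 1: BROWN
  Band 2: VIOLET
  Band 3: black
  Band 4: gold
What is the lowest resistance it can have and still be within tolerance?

16.15 Ω

Brown → 1 (first significant figure)
Violet → 7 (second significant figure)
Black → ×1 multiplier
Gold → ±5% tolerance
17 × 1 = 17 Ω
Lowest = 17 × (1 − 5/100) = 16.15 Ω.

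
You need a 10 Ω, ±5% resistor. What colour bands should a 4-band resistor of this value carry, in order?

10 Ω = 10 × 10^0.
1 → brown
0 → black
Multiplier 10^0 → black.
±5% tolerance → gold.

brown, black, black, gold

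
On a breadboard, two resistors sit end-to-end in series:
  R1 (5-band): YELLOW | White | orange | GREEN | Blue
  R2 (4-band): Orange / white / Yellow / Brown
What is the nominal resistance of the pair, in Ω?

49690000 Ω

R1: yellow, white, orange → 493; green ×10^5 → 49300000 Ω.
R2: orange, white → 39; yellow ×10^4 → 390000 Ω.
Series: 49300000 + 390000 = 49690000 Ω.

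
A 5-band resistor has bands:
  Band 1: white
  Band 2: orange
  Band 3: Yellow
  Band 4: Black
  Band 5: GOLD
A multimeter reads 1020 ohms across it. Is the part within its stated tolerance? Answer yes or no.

White → 9 (first significant figure)
Orange → 3 (second significant figure)
Yellow → 4 (third significant figure)
Black → ×1 multiplier
Gold → ±5% tolerance
934 × 1 = 934 Ω
Allowed range: 887.3 Ω to 980.7 Ω.
1020 ohms lies outside that range.

no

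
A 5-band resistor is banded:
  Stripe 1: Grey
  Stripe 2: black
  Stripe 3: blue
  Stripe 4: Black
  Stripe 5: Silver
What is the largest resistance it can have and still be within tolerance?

886.6 Ω

Grey → 8 (first significant figure)
Black → 0 (second significant figure)
Blue → 6 (third significant figure)
Black → ×1 multiplier
Silver → ±10% tolerance
806 × 1 = 806 Ω
Largest = 806 × (1 + 10/100) = 886.6 Ω.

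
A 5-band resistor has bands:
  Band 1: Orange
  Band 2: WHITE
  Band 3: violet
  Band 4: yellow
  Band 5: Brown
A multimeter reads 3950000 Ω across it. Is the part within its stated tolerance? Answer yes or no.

yes

Orange → 3 (first significant figure)
White → 9 (second significant figure)
Violet → 7 (third significant figure)
Yellow → ×10^4 multiplier
Brown → ±1% tolerance
397 × 10000 = 3970000 Ω
Allowed range: 3930300 Ω to 4009700 Ω.
3950000 Ω lies inside that range.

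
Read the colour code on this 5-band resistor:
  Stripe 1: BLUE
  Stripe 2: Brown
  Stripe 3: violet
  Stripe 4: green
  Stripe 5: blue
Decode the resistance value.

Blue → 6 (first significant figure)
Brown → 1 (second significant figure)
Violet → 7 (third significant figure)
Green → ×10^5 multiplier
617 × 100000 = 61700000 Ω

61700000 Ω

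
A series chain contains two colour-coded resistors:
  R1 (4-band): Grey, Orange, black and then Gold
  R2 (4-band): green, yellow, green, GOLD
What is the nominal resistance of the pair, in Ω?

5400083 Ω

R1: grey, orange → 83; black ×1 → 83 Ω.
R2: green, yellow → 54; green ×10^5 → 5400000 Ω.
Series: 83 + 5400000 = 5400083 Ω.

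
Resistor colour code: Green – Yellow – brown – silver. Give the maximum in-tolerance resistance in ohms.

Green → 5 (first significant figure)
Yellow → 4 (second significant figure)
Brown → ×10 multiplier
Silver → ±10% tolerance
54 × 10 = 540 Ω
Maximum = 540 × (1 + 10/100) = 594 Ω.

594 Ω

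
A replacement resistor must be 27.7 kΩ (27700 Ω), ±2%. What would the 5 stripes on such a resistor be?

27700 Ω = 277 × 10^2.
2 → red
7 → violet
7 → violet
Multiplier 10^2 → red.
±2% tolerance → red.

red, violet, violet, red, red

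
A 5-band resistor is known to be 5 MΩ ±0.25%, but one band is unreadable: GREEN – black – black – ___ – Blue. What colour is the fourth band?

yellow

5000000 Ω = 500 × 10^4.
The fourth band is the multiplier, 10^4, which is yellow.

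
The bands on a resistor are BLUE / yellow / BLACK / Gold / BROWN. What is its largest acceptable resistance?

Blue → 6 (first significant figure)
Yellow → 4 (second significant figure)
Black → 0 (third significant figure)
Gold → ×0.1 multiplier
Brown → ±1% tolerance
640 × 0.1 = 64 Ω
Largest = 64 × (1 + 1/100) = 64.64 Ω.

64.64 Ω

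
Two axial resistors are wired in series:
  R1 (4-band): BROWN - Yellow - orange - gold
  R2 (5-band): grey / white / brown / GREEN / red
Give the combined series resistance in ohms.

89114000 Ω

R1: brown, yellow → 14; orange ×10^3 → 14000 Ω.
R2: grey, white, brown → 891; green ×10^5 → 89100000 Ω.
Series: 14000 + 89100000 = 89114000 Ω.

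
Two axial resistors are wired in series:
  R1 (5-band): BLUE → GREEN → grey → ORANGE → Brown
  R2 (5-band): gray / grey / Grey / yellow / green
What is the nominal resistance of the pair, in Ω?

R1: blue, green, grey → 658; orange ×10^3 → 658000 Ω.
R2: grey, grey, grey → 888; yellow ×10^4 → 8880000 Ω.
Series: 658000 + 8880000 = 9538000 Ω.

9538000 Ω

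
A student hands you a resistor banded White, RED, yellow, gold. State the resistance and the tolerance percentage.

White → 9 (first significant figure)
Red → 2 (second significant figure)
Yellow → ×10^4 multiplier
Gold → ±5% tolerance
92 × 10000 = 920000 Ω

920000 Ω ±5%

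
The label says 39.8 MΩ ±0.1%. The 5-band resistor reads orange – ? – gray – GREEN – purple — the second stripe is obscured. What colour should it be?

white

39800000 Ω = 398 × 10^5.
The second band gives digit 9 of the significand, and 9 is white.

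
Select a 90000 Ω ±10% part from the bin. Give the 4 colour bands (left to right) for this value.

white, black, orange, silver

90000 Ω = 90 × 10^3.
9 → white
0 → black
Multiplier 10^3 → orange.
±10% tolerance → silver.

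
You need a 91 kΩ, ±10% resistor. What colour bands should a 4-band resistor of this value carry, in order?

91000 Ω = 91 × 10^3.
9 → white
1 → brown
Multiplier 10^3 → orange.
±10% tolerance → silver.

white, brown, orange, silver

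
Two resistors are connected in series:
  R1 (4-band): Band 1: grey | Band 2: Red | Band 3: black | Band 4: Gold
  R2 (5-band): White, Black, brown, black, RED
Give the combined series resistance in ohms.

R1: grey, red → 82; black ×1 → 82 Ω.
R2: white, black, brown → 901; black ×1 → 901 Ω.
Series: 82 + 901 = 983 Ω.

983 Ω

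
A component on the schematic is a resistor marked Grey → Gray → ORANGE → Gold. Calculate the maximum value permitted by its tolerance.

Grey → 8 (first significant figure)
Grey → 8 (second significant figure)
Orange → ×10^3 multiplier
Gold → ±5% tolerance
88 × 1000 = 88000 Ω
Maximum = 88000 × (1 + 5/100) = 92400 Ω.

92400 Ω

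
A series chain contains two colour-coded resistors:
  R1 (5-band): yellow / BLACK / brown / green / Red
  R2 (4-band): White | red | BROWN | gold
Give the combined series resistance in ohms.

40100920 Ω

R1: yellow, black, brown → 401; green ×10^5 → 40100000 Ω.
R2: white, red → 92; brown ×10 → 920 Ω.
Series: 40100000 + 920 = 40100920 Ω.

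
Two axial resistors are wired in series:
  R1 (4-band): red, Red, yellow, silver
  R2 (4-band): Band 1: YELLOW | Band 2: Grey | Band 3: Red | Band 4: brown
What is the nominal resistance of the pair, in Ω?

224800 Ω

R1: red, red → 22; yellow ×10^4 → 220000 Ω.
R2: yellow, grey → 48; red ×10^2 → 4800 Ω.
Series: 220000 + 4800 = 224800 Ω.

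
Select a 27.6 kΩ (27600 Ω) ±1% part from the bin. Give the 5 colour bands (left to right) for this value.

red, violet, blue, red, brown

27600 Ω = 276 × 10^2.
2 → red
7 → violet
6 → blue
Multiplier 10^2 → red.
±1% tolerance → brown.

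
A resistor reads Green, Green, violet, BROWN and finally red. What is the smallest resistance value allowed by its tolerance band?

Green → 5 (first significant figure)
Green → 5 (second significant figure)
Violet → 7 (third significant figure)
Brown → ×10 multiplier
Red → ±2% tolerance
557 × 10 = 5570 Ω
Smallest = 5570 × (1 − 2/100) = 5458.6 Ω.

5458.6 Ω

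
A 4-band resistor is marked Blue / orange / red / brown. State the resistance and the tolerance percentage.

Blue → 6 (first significant figure)
Orange → 3 (second significant figure)
Red → ×10^2 multiplier
Brown → ±1% tolerance
63 × 100 = 6300 Ω

6300 Ω ±1%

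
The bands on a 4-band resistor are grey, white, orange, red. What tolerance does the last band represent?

The last band, red, is the tolerance band.
Red corresponds to ±2%.

±2%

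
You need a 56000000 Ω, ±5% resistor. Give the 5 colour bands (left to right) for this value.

56000000 Ω = 560 × 10^5.
5 → green
6 → blue
0 → black
Multiplier 10^5 → green.
±5% tolerance → gold.

green, blue, black, green, gold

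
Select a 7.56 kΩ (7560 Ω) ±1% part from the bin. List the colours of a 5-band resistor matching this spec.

7560 Ω = 756 × 10^1.
7 → violet
5 → green
6 → blue
Multiplier 10^1 → brown.
±1% tolerance → brown.

violet, green, blue, brown, brown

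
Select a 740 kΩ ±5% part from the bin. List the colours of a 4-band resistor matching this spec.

740000 Ω = 74 × 10^4.
7 → violet
4 → yellow
Multiplier 10^4 → yellow.
±5% tolerance → gold.

violet, yellow, yellow, gold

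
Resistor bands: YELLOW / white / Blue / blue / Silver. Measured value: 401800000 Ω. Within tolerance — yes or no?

Yellow → 4 (first significant figure)
White → 9 (second significant figure)
Blue → 6 (third significant figure)
Blue → ×10^6 multiplier
Silver → ±10% tolerance
496 × 1000000 = 496000000 Ω
Allowed range: 446400000 Ω to 545600000 Ω.
401800000 Ω lies outside that range.

no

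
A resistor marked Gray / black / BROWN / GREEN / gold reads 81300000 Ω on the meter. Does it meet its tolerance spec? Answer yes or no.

yes

Grey → 8 (first significant figure)
Black → 0 (second significant figure)
Brown → 1 (third significant figure)
Green → ×10^5 multiplier
Gold → ±5% tolerance
801 × 100000 = 80100000 Ω
Allowed range: 76095000 Ω to 84105000 Ω.
81300000 Ω lies inside that range.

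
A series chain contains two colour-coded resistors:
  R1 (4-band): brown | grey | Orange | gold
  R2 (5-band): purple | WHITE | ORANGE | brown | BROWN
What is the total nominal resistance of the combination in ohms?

R1: brown, grey → 18; orange ×10^3 → 18000 Ω.
R2: violet, white, orange → 793; brown ×10 → 7930 Ω.
Series: 18000 + 7930 = 25930 Ω.

25930 Ω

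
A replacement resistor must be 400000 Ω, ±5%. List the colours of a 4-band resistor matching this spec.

yellow, black, yellow, gold

400000 Ω = 40 × 10^4.
4 → yellow
0 → black
Multiplier 10^4 → yellow.
±5% tolerance → gold.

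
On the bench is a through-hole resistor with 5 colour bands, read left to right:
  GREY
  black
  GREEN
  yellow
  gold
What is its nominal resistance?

8050000 Ω

Grey → 8 (first significant figure)
Black → 0 (second significant figure)
Green → 5 (third significant figure)
Yellow → ×10^4 multiplier
805 × 10000 = 8050000 Ω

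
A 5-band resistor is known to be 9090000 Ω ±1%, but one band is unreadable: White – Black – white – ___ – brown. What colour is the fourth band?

yellow

9090000 Ω = 909 × 10^4.
The fourth band is the multiplier, 10^4, which is yellow.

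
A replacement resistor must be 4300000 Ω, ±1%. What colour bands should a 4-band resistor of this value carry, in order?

4300000 Ω = 43 × 10^5.
4 → yellow
3 → orange
Multiplier 10^5 → green.
±1% tolerance → brown.

yellow, orange, green, brown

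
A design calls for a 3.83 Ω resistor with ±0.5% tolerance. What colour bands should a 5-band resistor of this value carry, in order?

3.83 Ω = 383 × 10^-2.
3 → orange
8 → grey
3 → orange
Multiplier 10^-2 → silver.
±0.5% tolerance → green.

orange, grey, orange, silver, green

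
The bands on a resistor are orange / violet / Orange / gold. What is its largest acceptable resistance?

38850 Ω

Orange → 3 (first significant figure)
Violet → 7 (second significant figure)
Orange → ×10^3 multiplier
Gold → ±5% tolerance
37 × 1000 = 37000 Ω
Largest = 37000 × (1 + 5/100) = 38850 Ω.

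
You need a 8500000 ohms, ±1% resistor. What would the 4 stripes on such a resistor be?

grey, green, green, brown

8500000 Ω = 85 × 10^5.
8 → grey
5 → green
Multiplier 10^5 → green.
±1% tolerance → brown.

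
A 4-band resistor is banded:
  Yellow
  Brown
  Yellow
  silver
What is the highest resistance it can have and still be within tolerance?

Yellow → 4 (first significant figure)
Brown → 1 (second significant figure)
Yellow → ×10^4 multiplier
Silver → ±10% tolerance
41 × 10000 = 410000 Ω
Highest = 410000 × (1 + 10/100) = 451000 Ω.

451000 Ω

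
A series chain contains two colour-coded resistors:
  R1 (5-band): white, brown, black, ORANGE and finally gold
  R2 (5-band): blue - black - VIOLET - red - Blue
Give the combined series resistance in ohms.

970700 Ω

R1: white, brown, black → 910; orange ×10^3 → 910000 Ω.
R2: blue, black, violet → 607; red ×10^2 → 60700 Ω.
Series: 910000 + 60700 = 970700 Ω.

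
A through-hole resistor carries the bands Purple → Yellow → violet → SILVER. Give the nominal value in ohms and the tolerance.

Violet → 7 (first significant figure)
Yellow → 4 (second significant figure)
Violet → ×10^7 multiplier
Silver → ±10% tolerance
74 × 10000000 = 740000000 Ω

740000000 Ω ±10%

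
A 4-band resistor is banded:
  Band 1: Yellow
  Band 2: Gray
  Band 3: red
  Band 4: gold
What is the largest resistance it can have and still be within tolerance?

Yellow → 4 (first significant figure)
Grey → 8 (second significant figure)
Red → ×10^2 multiplier
Gold → ±5% tolerance
48 × 100 = 4800 Ω
Largest = 4800 × (1 + 5/100) = 5040 Ω.

5040 Ω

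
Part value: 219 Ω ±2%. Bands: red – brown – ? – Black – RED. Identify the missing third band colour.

white

219 Ω = 219 × 10^0.
The third band gives digit 9 of the significand, and 9 is white.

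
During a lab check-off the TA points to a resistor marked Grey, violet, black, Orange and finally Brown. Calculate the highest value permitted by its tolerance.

Grey → 8 (first significant figure)
Violet → 7 (second significant figure)
Black → 0 (third significant figure)
Orange → ×10^3 multiplier
Brown → ±1% tolerance
870 × 1000 = 870000 Ω
Highest = 870000 × (1 + 1/100) = 878700 Ω.

878700 Ω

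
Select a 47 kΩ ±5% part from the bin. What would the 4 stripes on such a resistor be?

yellow, violet, orange, gold

47000 Ω = 47 × 10^3.
4 → yellow
7 → violet
Multiplier 10^3 → orange.
±5% tolerance → gold.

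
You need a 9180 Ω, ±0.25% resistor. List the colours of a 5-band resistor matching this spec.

white, brown, grey, brown, blue

9180 Ω = 918 × 10^1.
9 → white
1 → brown
8 → grey
Multiplier 10^1 → brown.
±0.25% tolerance → blue.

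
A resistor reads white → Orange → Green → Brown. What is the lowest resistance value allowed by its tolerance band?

White → 9 (first significant figure)
Orange → 3 (second significant figure)
Green → ×10^5 multiplier
Brown → ±1% tolerance
93 × 100000 = 9300000 Ω
Lowest = 9300000 × (1 − 1/100) = 9207000 Ω.

9207000 Ω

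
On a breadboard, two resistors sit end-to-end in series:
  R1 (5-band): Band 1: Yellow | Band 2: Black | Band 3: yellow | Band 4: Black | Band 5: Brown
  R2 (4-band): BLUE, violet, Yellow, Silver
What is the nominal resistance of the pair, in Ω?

670404 Ω

R1: yellow, black, yellow → 404; black ×1 → 404 Ω.
R2: blue, violet → 67; yellow ×10^4 → 670000 Ω.
Series: 404 + 670000 = 670404 Ω.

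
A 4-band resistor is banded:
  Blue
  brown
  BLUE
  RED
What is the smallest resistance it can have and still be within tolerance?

Blue → 6 (first significant figure)
Brown → 1 (second significant figure)
Blue → ×10^6 multiplier
Red → ±2% tolerance
61 × 1000000 = 61000000 Ω
Smallest = 61000000 × (1 − 2/100) = 59780000 Ω.

59780000 Ω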